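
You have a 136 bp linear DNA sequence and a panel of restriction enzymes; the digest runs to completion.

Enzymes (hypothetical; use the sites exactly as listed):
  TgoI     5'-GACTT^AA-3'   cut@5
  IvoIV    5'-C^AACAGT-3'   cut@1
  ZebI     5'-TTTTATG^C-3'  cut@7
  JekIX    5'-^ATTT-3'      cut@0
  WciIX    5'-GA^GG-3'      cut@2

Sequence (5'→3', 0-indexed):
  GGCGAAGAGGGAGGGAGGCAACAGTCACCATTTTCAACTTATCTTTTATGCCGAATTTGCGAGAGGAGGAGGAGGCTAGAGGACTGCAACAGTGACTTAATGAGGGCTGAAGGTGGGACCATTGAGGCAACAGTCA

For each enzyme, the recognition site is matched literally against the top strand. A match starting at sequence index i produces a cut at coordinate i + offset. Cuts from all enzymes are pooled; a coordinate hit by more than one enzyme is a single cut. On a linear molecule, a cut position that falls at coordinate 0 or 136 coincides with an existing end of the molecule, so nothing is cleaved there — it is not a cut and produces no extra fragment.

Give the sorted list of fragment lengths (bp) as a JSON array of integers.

Site scan:
  TgoI GACTTAA/5: at [93] ⇒ [98]
  IvoIV CAACAGT/1: at [18, 86, 127] ⇒ [19, 87, 128]
  ZebI TTTTATGC/7: at [43] ⇒ [50]
  JekIX ATTT/0: at [29, 54] ⇒ [29, 54]
  WciIX GAGG/2: at [6, 10, 14, 62, 65, 68, 71, 78, 101, 123] ⇒ [8, 12, 16, 64, 67, 70, 73, 80, 103, 125]

Pooled cuts: [8, 12, 16, 19, 29, 50, 54, 64, 67, 70, 73, 80, 87, 98, 103, 125, 128]

Fragment lengths:
  [0,8): 8 bp
  [8,12): 4 bp
  [12,16): 4 bp
  [16,19): 3 bp
  [19,29): 10 bp
  [29,50): 21 bp
  [50,54): 4 bp
  [54,64): 10 bp
  [64,67): 3 bp
  [67,70): 3 bp
  [70,73): 3 bp
  [73,80): 7 bp
  [80,87): 7 bp
  [87,98): 11 bp
  [98,103): 5 bp
  [103,125): 22 bp
  [125,128): 3 bp
  [128,136): 8 bp

[3,3,3,3,3,4,4,4,5,7,7,8,8,10,10,11,21,22]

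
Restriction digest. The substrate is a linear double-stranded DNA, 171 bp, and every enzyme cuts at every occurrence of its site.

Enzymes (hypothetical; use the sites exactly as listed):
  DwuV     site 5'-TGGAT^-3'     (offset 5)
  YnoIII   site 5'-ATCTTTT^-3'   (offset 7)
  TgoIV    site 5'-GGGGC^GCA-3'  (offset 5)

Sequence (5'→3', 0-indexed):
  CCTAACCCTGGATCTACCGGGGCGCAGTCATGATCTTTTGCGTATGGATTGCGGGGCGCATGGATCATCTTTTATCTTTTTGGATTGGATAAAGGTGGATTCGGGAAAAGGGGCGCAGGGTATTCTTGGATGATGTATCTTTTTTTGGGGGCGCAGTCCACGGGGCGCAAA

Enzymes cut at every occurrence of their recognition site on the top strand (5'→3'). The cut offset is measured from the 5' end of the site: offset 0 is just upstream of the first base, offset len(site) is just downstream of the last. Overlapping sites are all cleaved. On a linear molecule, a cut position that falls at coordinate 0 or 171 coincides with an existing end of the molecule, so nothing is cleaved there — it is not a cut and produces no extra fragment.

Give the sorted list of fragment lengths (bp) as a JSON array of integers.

Scan for sites:
  DwuV (TGGAT, off=5): starts [8, 44, 60, 80, 85, 95, 126] → cuts [13, 49, 65, 85, 90, 100, 131]
  YnoIII (ATCTTTT, off=7): starts [32, 66, 73, 136] → cuts [39, 73, 80, 143]
  TgoIV (GGGGCGCA, off=5): starts [18, 52, 109, 147, 161] → cuts [23, 57, 114, 152, 166]

All cut coordinates (distinct, sorted): [13, 23, 39, 49, 57, 65, 73, 80, 85, 90, 100, 114, 131, 143, 152, 166]

Fragment lengths:
  [0,13): 13 bp
  [13,23): 10 bp
  [23,39): 16 bp
  [39,49): 10 bp
  [49,57): 8 bp
  [57,65): 8 bp
  [65,73): 8 bp
  [73,80): 7 bp
  [80,85): 5 bp
  [85,90): 5 bp
  [90,100): 10 bp
  [100,114): 14 bp
  [114,131): 17 bp
  [131,143): 12 bp
  [143,152): 9 bp
  [152,166): 14 bp
  [166,171): 5 bp

[5,5,5,7,8,8,8,9,10,10,10,12,13,14,14,16,17]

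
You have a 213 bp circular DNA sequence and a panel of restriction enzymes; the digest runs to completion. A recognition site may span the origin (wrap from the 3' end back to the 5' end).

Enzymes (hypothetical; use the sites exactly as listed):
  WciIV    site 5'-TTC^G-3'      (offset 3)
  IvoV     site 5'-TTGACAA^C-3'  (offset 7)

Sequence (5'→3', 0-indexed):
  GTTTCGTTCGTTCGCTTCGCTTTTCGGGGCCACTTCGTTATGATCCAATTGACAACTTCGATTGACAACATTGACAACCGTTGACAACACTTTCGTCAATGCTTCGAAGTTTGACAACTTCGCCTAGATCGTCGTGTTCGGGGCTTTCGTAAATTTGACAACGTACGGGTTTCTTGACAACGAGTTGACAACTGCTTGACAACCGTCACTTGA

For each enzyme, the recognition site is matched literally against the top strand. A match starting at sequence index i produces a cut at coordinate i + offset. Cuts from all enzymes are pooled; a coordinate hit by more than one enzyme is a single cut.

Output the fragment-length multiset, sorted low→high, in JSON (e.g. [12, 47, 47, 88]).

[4,4,4,4,5,7,7,9,9,9,10,11,11,11,11,12,13,16,18,19,19]

Per-enzyme occurrences:
  WciIV (TTCG, off=3): starts [2, 6, 10, 15, 22, 33, 56, 91, 102, 118, 136, 145] → cuts [5, 9, 13, 18, 25, 36, 59, 94, 105, 121, 139, 148]
  IvoV (TTGACAAC, off=7): starts [48, 61, 70, 80, 110, 154, 173, 184, 195] → cuts [55, 68, 77, 87, 117, 161, 180, 191, 202]

All cut coordinates (distinct, sorted): [5, 9, 13, 18, 25, 36, 55, 59, 68, 77, 87, 94, 105, 117, 121, 139, 148, 161, 180, 191, 202]

Fragments:
  5→9: 4 bp
  9→13: 4 bp
  13→18: 5 bp
  18→25: 7 bp
  25→36: 11 bp
  36→55: 19 bp
  55→59: 4 bp
  59→68: 9 bp
  68→77: 9 bp
  77→87: 10 bp
  87→94: 7 bp
  94→105: 11 bp
  105→117: 12 bp
  117→121: 4 bp
  121→139: 18 bp
  139→148: 9 bp
  148→161: 13 bp
  161→180: 19 bp
  180→191: 11 bp
  191→202: 11 bp
  202→5 (wrap): 213-202+5 = 16 bp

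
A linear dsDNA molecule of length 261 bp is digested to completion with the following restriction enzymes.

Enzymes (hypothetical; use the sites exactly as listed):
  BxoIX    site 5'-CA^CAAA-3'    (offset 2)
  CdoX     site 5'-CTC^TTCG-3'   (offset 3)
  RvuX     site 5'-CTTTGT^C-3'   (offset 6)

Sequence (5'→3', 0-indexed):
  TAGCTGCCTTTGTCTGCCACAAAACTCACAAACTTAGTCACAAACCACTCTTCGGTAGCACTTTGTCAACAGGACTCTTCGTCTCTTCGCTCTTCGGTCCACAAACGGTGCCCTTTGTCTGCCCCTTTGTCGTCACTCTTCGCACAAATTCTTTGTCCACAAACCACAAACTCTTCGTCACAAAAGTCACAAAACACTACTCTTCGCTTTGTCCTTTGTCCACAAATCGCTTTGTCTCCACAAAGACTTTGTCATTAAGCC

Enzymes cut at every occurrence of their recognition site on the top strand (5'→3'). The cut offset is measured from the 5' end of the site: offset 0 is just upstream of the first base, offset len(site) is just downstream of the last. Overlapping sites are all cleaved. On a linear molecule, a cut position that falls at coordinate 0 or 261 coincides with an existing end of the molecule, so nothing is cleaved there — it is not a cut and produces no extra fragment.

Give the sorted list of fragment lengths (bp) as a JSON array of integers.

Site scan:
  BxoIX CACAAA/2: at [17, 26, 38, 99, 142, 157, 164, 178, 187, 220, 238] ⇒ [19, 28, 40, 101, 144, 159, 166, 180, 189, 222, 240]
  CdoX CTCTTCG/3: at [47, 74, 82, 89, 135, 170, 199] ⇒ [50, 77, 85, 92, 138, 173, 202]
  RvuX CTTTGTC/6: at [7, 60, 112, 124, 150, 206, 213, 229, 246] ⇒ [13, 66, 118, 130, 156, 212, 219, 235, 252]

All cut coordinates (distinct, sorted): [13, 19, 28, 40, 50, 66, 77, 85, 92, 101, 118, 130, 138, 144, 156, 159, 166, 173, 180, 189, 202, 212, 219, 222, 235, 240, 252]

Fragments:
  [0,13): 13 bp
  [13,19): 6 bp
  [19,28): 9 bp
  [28,40): 12 bp
  [40,50): 10 bp
  [50,66): 16 bp
  [66,77): 11 bp
  [77,85): 8 bp
  [85,92): 7 bp
  [92,101): 9 bp
  [101,118): 17 bp
  [118,130): 12 bp
  [130,138): 8 bp
  [138,144): 6 bp
  [144,156): 12 bp
  [156,159): 3 bp
  [159,166): 7 bp
  [166,173): 7 bp
  [173,180): 7 bp
  [180,189): 9 bp
  [189,202): 13 bp
  [202,212): 10 bp
  [212,219): 7 bp
  [219,222): 3 bp
  [222,235): 13 bp
  [235,240): 5 bp
  [240,252): 12 bp
  [252,261): 9 bp

[3,3,5,6,6,7,7,7,7,7,8,8,9,9,9,9,10,10,11,12,12,12,12,13,13,13,16,17]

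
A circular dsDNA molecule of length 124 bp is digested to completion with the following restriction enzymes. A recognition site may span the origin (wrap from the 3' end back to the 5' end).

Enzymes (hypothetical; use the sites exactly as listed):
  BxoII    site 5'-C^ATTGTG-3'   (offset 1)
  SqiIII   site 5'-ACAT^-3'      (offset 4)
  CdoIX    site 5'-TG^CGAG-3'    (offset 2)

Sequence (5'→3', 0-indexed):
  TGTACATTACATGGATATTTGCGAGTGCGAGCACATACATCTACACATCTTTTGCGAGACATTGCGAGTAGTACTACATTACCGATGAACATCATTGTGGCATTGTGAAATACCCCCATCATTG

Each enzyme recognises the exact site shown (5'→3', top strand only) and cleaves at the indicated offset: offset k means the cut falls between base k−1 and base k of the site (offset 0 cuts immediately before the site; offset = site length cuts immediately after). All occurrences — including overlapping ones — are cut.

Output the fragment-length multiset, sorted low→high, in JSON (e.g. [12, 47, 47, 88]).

Scan for sites:
  BxoII CATTGTG/1: at [92, 100, 119] ⇒ [93, 101, 120]
  SqiIII ACAT/4: at [3, 8, 32, 36, 44, 58, 75, 88] ⇒ [7, 12, 36, 40, 48, 62, 79, 92]
  CdoIX TGCGAG/2: at [19, 25, 52, 62] ⇒ [21, 27, 54, 64]

Pooled cuts: [7, 12, 21, 27, 36, 40, 48, 54, 62, 64, 79, 92, 93, 101, 120]

Fragments:
  7→12: 5 bp
  12→21: 9 bp
  21→27: 6 bp
  27→36: 9 bp
  36→40: 4 bp
  40→48: 8 bp
  48→54: 6 bp
  54→62: 8 bp
  62→64: 2 bp
  64→79: 15 bp
  79→92: 13 bp
  92→93: 1 bp
  93→101: 8 bp
  101→120: 19 bp
  120→7 (wrap): 124-120+7 = 11 bp

[1,2,4,5,6,6,8,8,8,9,9,11,13,15,19]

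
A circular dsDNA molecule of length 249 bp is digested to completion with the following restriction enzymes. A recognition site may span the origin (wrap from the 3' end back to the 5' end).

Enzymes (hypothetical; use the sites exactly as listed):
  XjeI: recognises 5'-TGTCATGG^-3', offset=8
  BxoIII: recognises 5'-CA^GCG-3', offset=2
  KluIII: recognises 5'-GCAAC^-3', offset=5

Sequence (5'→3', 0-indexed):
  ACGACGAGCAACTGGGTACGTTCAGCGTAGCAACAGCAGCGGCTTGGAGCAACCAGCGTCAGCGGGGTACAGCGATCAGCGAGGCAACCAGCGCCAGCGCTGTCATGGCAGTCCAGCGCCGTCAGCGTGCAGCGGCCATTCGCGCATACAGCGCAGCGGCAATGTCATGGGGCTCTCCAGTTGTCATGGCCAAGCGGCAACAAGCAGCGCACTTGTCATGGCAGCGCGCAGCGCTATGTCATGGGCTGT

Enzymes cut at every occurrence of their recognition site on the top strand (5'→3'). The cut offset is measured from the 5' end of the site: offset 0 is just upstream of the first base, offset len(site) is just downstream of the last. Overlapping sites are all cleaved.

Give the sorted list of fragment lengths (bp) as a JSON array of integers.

Site scan:
  XjeI (TGTCATGG, off=8): starts [100, 162, 181, 213, 236] → cuts [108, 170, 189, 221, 244]
  BxoIII (CAGCG, off=2): starts [22, 36, 53, 59, 69, 76, 88, 94, 113, 122, 129, 148, 153, 204, 221, 228] → cuts [24, 38, 55, 61, 71, 78, 90, 96, 115, 124, 131, 150, 155, 206, 223, 230]
  KluIII (GCAAC, off=5): starts [7, 29, 48, 83, 196] → cuts [12, 34, 53, 88, 201]

Pooled cuts: [12, 24, 34, 38, 53, 55, 61, 71, 78, 88, 90, 96, 108, 115, 124, 131, 150, 155, 170, 189, 201, 206, 221, 223, 230, 244]

Fragment lengths:
  12→24: 12 bp
  24→34: 10 bp
  34→38: 4 bp
  38→53: 15 bp
  53→55: 2 bp
  55→61: 6 bp
  61→71: 10 bp
  71→78: 7 bp
  78→88: 10 bp
  88→90: 2 bp
  90→96: 6 bp
  96→108: 12 bp
  108→115: 7 bp
  115→124: 9 bp
  124→131: 7 bp
  131→150: 19 bp
  150→155: 5 bp
  155→170: 15 bp
  170→189: 19 bp
  189→201: 12 bp
  201→206: 5 bp
  206→221: 15 bp
  221→223: 2 bp
  223→230: 7 bp
  230→244: 14 bp
  244→12 (wrap): 249-244+12 = 17 bp

[2,2,2,4,5,5,6,6,7,7,7,7,9,10,10,10,12,12,12,14,15,15,15,17,19,19]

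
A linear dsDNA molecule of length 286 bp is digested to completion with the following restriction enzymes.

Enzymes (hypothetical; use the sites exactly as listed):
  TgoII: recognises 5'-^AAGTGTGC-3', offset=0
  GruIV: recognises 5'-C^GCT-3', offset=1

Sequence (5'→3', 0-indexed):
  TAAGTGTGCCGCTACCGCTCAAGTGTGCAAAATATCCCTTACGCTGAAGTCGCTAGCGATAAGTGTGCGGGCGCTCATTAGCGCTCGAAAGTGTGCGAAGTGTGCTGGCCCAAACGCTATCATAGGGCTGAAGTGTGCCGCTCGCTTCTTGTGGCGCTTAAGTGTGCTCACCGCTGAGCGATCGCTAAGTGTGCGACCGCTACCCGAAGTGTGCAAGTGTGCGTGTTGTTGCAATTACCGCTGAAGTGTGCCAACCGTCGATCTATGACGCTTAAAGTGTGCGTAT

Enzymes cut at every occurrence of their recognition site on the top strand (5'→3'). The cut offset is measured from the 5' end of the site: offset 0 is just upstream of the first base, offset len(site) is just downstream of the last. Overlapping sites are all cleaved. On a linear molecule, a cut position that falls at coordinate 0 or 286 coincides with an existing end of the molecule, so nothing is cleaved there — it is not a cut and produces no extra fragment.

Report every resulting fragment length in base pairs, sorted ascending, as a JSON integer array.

[1,3,4,4,4,4,5,6,6,8,8,9,9,9,9,9,10,11,12,12,12,12,13,15,18,22,25,26]

Site scan:
  TgoII (AAGTGTGC, off=0): starts [1, 20, 60, 88, 97, 130, 159, 186, 206, 214, 243, 274] → cuts [1, 20, 60, 88, 97, 130, 159, 186, 206, 214, 243, 274]
  GruIV (CGCT, off=1): starts [9, 15, 41, 50, 71, 81, 114, 138, 142, 154, 171, 182, 197, 238, 268] → cuts [10, 16, 42, 51, 72, 82, 115, 139, 143, 155, 172, 183, 198, 239, 269]

All cut coordinates (distinct, sorted): [1, 10, 16, 20, 42, 51, 60, 72, 82, 88, 97, 115, 130, 139, 143, 155, 159, 172, 183, 186, 198, 206, 214, 239, 243, 269, 274]

Fragment lengths:
  [0,1): 1 bp
  [1,10): 9 bp
  [10,16): 6 bp
  [16,20): 4 bp
  [20,42): 22 bp
  [42,51): 9 bp
  [51,60): 9 bp
  [60,72): 12 bp
  [72,82): 10 bp
  [82,88): 6 bp
  [88,97): 9 bp
  [97,115): 18 bp
  [115,130): 15 bp
  [130,139): 9 bp
  [139,143): 4 bp
  [143,155): 12 bp
  [155,159): 4 bp
  [159,172): 13 bp
  [172,183): 11 bp
  [183,186): 3 bp
  [186,198): 12 bp
  [198,206): 8 bp
  [206,214): 8 bp
  [214,239): 25 bp
  [239,243): 4 bp
  [243,269): 26 bp
  [269,274): 5 bp
  [274,286): 12 bp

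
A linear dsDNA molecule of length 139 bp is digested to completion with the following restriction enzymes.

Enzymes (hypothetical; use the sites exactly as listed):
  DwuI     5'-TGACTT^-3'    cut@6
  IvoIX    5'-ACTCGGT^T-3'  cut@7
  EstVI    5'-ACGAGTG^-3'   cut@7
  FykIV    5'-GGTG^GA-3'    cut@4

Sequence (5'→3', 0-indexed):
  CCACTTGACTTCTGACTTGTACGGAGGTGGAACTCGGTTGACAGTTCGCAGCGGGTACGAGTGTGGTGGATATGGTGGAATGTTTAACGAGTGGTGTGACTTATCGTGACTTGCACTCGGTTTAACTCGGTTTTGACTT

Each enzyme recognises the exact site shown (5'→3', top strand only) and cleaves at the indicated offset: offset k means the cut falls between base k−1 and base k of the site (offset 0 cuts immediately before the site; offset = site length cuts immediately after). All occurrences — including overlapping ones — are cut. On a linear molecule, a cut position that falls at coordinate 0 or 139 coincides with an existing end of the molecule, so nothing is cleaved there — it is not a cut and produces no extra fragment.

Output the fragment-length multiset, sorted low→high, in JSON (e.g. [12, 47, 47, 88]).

[5,7,8,9,9,9,9,10,10,11,11,16,25]

Site scan:
  DwuI (TGACTT, off=6): starts [5, 12, 96, 106, 133] → cuts [11, 18, 102, 112] (position 139 is a terminus of the linear molecule — no cut)
  IvoIX (ACTCGGTT, off=7): starts [31, 114, 124] → cuts [38, 121, 131]
  EstVI (ACGAGTG, off=7): starts [56, 86] → cuts [63, 93]
  FykIV (GGTGGA, off=4): starts [25, 64, 73] → cuts [29, 68, 77]

All cut coordinates (distinct, sorted): [11, 18, 29, 38, 63, 68, 77, 93, 102, 112, 121, 131]

Fragments:
  [0,11): 11 bp
  [11,18): 7 bp
  [18,29): 11 bp
  [29,38): 9 bp
  [38,63): 25 bp
  [63,68): 5 bp
  [68,77): 9 bp
  [77,93): 16 bp
  [93,102): 9 bp
  [102,112): 10 bp
  [112,121): 9 bp
  [121,131): 10 bp
  [131,139): 8 bp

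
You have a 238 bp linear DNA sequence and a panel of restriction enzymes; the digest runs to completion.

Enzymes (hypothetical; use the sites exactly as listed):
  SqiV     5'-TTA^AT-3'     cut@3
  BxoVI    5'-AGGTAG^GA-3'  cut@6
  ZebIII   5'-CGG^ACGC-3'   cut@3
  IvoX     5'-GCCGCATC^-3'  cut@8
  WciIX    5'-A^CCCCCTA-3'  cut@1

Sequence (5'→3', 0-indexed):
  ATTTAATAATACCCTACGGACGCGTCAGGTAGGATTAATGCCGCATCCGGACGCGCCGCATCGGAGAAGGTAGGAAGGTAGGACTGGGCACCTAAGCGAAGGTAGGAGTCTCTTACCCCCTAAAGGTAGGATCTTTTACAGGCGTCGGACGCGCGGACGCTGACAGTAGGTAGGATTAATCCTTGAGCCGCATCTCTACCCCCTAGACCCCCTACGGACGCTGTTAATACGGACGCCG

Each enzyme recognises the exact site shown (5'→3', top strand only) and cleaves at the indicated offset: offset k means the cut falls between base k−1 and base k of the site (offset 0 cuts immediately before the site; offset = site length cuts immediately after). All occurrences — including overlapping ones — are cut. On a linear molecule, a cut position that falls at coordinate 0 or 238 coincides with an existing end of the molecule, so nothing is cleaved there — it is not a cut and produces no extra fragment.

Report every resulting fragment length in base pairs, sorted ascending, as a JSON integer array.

[3,4,5,5,5,6,6,8,8,9,9,10,10,10,11,12,13,14,14,16,17,19,24]

Site scan:
  SqiV (TTAAT, off=3): starts [2, 34, 175, 223] → cuts [5, 37, 178, 226]
  BxoVI (AGGTAGGA, off=6): starts [26, 67, 75, 99, 123, 167] → cuts [32, 73, 81, 105, 129, 173]
  ZebIII (CGGACGC, off=3): starts [16, 47, 145, 153, 214, 229] → cuts [19, 50, 148, 156, 217, 232]
  IvoX (GCCGCATC, off=8): starts [39, 54, 186] → cuts [47, 62, 194]
  WciIX (ACCCCCTA, off=1): starts [114, 197, 206] → cuts [115, 198, 207]

All cut coordinates (distinct, sorted): [5, 19, 32, 37, 47, 50, 62, 73, 81, 105, 115, 129, 148, 156, 173, 178, 194, 198, 207, 217, 226, 232]

Fragment lengths:
  [0,5): 5 bp
  [5,19): 14 bp
  [19,32): 13 bp
  [32,37): 5 bp
  [37,47): 10 bp
  [47,50): 3 bp
  [50,62): 12 bp
  [62,73): 11 bp
  [73,81): 8 bp
  [81,105): 24 bp
  [105,115): 10 bp
  [115,129): 14 bp
  [129,148): 19 bp
  [148,156): 8 bp
  [156,173): 17 bp
  [173,178): 5 bp
  [178,194): 16 bp
  [194,198): 4 bp
  [198,207): 9 bp
  [207,217): 10 bp
  [217,226): 9 bp
  [226,232): 6 bp
  [232,238): 6 bp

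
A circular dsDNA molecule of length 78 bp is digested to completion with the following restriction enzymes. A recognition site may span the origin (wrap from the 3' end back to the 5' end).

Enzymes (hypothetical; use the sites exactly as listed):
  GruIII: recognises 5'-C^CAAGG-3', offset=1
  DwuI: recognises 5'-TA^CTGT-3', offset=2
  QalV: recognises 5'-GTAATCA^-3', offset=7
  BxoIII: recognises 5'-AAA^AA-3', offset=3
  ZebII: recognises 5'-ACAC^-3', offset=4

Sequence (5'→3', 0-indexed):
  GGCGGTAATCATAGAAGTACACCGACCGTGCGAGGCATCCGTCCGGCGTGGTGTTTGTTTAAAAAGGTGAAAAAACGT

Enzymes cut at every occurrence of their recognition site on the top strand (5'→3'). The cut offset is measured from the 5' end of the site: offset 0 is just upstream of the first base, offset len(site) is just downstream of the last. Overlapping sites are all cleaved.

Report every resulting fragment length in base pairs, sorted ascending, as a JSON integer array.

Scan for sites:
  GruIII (CCAAGG, off=1): no sites
  DwuI (TACTGT, off=2): no sites
  QalV GTAATCA/7: at [4] ⇒ [11]
  BxoIII AAAAA/3: at [60, 69, 70] ⇒ [63, 72, 73]
  ZebII ACAC/4: at [18] ⇒ [22]

Pooled cuts: [11, 22, 63, 72, 73]

Fragment lengths:
  11→22: 11 bp
  22→63: 41 bp
  63→72: 9 bp
  72→73: 1 bp
  73→11 (wrap): 78-73+11 = 16 bp

[1,9,11,16,41]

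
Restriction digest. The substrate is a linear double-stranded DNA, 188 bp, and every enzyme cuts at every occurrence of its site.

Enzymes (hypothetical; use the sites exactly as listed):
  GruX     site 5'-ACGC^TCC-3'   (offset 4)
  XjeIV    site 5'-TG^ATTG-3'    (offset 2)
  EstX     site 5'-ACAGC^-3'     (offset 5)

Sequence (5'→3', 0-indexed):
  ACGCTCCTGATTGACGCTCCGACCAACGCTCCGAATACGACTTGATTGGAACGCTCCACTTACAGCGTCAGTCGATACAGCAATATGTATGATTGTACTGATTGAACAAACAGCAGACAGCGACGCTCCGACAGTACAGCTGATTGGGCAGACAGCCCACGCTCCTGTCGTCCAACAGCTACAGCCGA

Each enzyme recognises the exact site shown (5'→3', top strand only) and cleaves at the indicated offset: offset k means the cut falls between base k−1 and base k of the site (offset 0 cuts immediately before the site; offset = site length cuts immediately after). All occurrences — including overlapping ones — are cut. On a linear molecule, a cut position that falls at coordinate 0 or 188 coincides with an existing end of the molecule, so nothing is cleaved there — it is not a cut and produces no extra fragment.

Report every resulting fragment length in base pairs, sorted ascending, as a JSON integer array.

[2,3,4,5,5,6,6,7,8,9,10,10,12,12,14,14,14,15,15,17]

Scan for sites:
  GruX (ACGCTCC, off=4): starts [0, 13, 25, 50, 122, 158] → cuts [4, 17, 29, 54, 126, 162]
  XjeIV (TGATTG, off=2): starts [7, 42, 89, 98, 140] → cuts [9, 44, 91, 100, 142]
  EstX (ACAGC, off=5): starts [61, 76, 109, 116, 135, 151, 174, 180] → cuts [66, 81, 114, 121, 140, 156, 179, 185]

All cut coordinates (distinct, sorted): [4, 9, 17, 29, 44, 54, 66, 81, 91, 100, 114, 121, 126, 140, 142, 156, 162, 179, 185]

Fragment lengths:
  [0,4): 4 bp
  [4,9): 5 bp
  [9,17): 8 bp
  [17,29): 12 bp
  [29,44): 15 bp
  [44,54): 10 bp
  [54,66): 12 bp
  [66,81): 15 bp
  [81,91): 10 bp
  [91,100): 9 bp
  [100,114): 14 bp
  [114,121): 7 bp
  [121,126): 5 bp
  [126,140): 14 bp
  [140,142): 2 bp
  [142,156): 14 bp
  [156,162): 6 bp
  [162,179): 17 bp
  [179,185): 6 bp
  [185,188): 3 bp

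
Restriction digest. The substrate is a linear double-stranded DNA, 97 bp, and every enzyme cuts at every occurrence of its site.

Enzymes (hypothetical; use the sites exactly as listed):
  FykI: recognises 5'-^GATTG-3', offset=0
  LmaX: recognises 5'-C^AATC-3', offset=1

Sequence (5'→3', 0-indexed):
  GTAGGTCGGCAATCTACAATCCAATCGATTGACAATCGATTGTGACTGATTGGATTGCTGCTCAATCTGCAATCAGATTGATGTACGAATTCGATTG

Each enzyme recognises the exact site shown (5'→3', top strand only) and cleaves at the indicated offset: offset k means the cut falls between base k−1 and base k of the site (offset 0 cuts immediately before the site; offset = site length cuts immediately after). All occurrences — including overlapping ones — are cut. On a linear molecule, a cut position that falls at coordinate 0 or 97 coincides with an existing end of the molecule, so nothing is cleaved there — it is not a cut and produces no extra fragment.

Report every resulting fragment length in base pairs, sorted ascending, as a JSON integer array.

Per-enzyme occurrences:
  FykI (GATTG, off=0): starts [26, 37, 47, 52, 75, 92] → cuts [26, 37, 47, 52, 75, 92]
  LmaX (CAATC, off=1): starts [9, 16, 21, 32, 62, 69] → cuts [10, 17, 22, 33, 63, 70]

All cut coordinates (distinct, sorted): [10, 17, 22, 26, 33, 37, 47, 52, 63, 70, 75, 92]

Fragment lengths:
  [0,10): 10 bp
  [10,17): 7 bp
  [17,22): 5 bp
  [22,26): 4 bp
  [26,33): 7 bp
  [33,37): 4 bp
  [37,47): 10 bp
  [47,52): 5 bp
  [52,63): 11 bp
  [63,70): 7 bp
  [70,75): 5 bp
  [75,92): 17 bp
  [92,97): 5 bp

[4,4,5,5,5,5,7,7,7,10,10,11,17]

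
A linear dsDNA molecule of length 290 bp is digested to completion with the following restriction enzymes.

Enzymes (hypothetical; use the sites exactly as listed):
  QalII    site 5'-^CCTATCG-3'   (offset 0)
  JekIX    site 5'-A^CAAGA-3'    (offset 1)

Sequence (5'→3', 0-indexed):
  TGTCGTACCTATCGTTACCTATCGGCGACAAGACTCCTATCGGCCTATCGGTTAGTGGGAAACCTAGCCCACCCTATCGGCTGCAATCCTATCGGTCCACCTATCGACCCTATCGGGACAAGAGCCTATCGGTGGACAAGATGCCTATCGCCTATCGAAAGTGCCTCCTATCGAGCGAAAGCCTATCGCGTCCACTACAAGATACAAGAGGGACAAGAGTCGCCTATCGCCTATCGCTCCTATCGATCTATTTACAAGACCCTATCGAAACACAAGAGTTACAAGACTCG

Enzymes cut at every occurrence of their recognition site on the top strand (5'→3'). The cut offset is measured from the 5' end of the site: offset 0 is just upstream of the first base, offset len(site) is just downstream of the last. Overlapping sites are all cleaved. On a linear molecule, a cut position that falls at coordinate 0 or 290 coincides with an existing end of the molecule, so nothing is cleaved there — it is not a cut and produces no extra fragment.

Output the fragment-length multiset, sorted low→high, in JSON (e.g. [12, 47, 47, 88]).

[6,6,7,7,7,7,7,7,8,9,9,9,9,9,9,10,10,11,12,12,12,15,15,16,16,16,29]

Scan for sites:
  QalII (CCTATCG, off=0): starts [7, 17, 35, 43, 72, 87, 99, 108, 124, 143, 150, 166, 181, 222, 229, 238, 260] → cuts [7, 17, 35, 43, 72, 87, 99, 108, 124, 143, 150, 166, 181, 222, 229, 238, 260]
  JekIX (ACAAGA, off=1): starts [27, 117, 135, 196, 203, 212, 253, 271, 280] → cuts [28, 118, 136, 197, 204, 213, 254, 272, 281]

Pooled cuts: [7, 17, 28, 35, 43, 72, 87, 99, 108, 118, 124, 136, 143, 150, 166, 181, 197, 204, 213, 222, 229, 238, 254, 260, 272, 281]

Fragments:
  [0,7): 7 bp
  [7,17): 10 bp
  [17,28): 11 bp
  [28,35): 7 bp
  [35,43): 8 bp
  [43,72): 29 bp
  [72,87): 15 bp
  [87,99): 12 bp
  [99,108): 9 bp
  [108,118): 10 bp
  [118,124): 6 bp
  [124,136): 12 bp
  [136,143): 7 bp
  [143,150): 7 bp
  [150,166): 16 bp
  [166,181): 15 bp
  [181,197): 16 bp
  [197,204): 7 bp
  [204,213): 9 bp
  [213,222): 9 bp
  [222,229): 7 bp
  [229,238): 9 bp
  [238,254): 16 bp
  [254,260): 6 bp
  [260,272): 12 bp
  [272,281): 9 bp
  [281,290): 9 bp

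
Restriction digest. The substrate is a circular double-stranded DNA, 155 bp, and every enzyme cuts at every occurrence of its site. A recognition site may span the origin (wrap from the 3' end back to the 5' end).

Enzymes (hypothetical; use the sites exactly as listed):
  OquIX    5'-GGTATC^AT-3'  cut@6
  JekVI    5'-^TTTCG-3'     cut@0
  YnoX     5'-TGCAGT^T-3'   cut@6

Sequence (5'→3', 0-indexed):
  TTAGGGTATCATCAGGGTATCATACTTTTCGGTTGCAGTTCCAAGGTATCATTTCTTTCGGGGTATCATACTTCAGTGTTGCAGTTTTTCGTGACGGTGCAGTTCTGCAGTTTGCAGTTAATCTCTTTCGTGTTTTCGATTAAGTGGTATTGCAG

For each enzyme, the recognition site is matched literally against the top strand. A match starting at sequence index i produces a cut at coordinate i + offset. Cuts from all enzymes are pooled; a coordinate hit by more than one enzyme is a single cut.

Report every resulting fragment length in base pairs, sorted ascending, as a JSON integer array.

[1,5,5,7,7,8,8,9,11,11,12,13,17,18,23]

Per-enzyme occurrences:
  OquIX GGTATCAT/6: at [4, 15, 44, 61] ⇒ [10, 21, 50, 67]
  JekVI TTTCG/0: at [26, 55, 86, 125, 133] ⇒ [26, 55, 86, 125, 133]
  YnoX TGCAGTT/6: at [33, 79, 97, 105, 112, 150] ⇒ [1, 39, 85, 103, 111, 118]

All cut coordinates (distinct, sorted): [1, 10, 21, 26, 39, 50, 55, 67, 85, 86, 103, 111, 118, 125, 133]

Fragments:
  1→10: 9 bp
  10→21: 11 bp
  21→26: 5 bp
  26→39: 13 bp
  39→50: 11 bp
  50→55: 5 bp
  55→67: 12 bp
  67→85: 18 bp
  85→86: 1 bp
  86→103: 17 bp
  103→111: 8 bp
  111→118: 7 bp
  118→125: 7 bp
  125→133: 8 bp
  133→1 (wrap): 155-133+1 = 23 bp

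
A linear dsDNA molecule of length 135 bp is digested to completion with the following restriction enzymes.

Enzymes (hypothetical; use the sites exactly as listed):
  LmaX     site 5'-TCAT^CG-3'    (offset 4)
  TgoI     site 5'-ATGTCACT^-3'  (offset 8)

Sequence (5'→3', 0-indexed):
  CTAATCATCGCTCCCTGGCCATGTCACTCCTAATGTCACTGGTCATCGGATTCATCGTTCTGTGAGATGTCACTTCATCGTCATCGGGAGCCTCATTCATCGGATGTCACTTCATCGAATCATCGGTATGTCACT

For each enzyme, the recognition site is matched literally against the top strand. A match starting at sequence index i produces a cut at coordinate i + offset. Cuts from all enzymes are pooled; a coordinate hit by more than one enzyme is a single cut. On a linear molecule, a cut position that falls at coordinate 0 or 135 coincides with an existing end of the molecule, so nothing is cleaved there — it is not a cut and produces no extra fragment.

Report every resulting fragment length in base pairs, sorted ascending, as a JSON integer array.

Site scan:
  LmaX (TCATCG, off=4): starts [4, 42, 51, 74, 80, 96, 111, 119] → cuts [8, 46, 55, 78, 84, 100, 115, 123]
  TgoI (ATGTCACT, off=8): starts [20, 32, 66, 103, 127] → cuts [28, 40, 74, 111] (position 135 is a terminus of the linear molecule — no cut)

All cut coordinates (distinct, sorted): [8, 28, 40, 46, 55, 74, 78, 84, 100, 111, 115, 123]

Fragments:
  [0,8): 8 bp
  [8,28): 20 bp
  [28,40): 12 bp
  [40,46): 6 bp
  [46,55): 9 bp
  [55,74): 19 bp
  [74,78): 4 bp
  [78,84): 6 bp
  [84,100): 16 bp
  [100,111): 11 bp
  [111,115): 4 bp
  [115,123): 8 bp
  [123,135): 12 bp

[4,4,6,6,8,8,9,11,12,12,16,19,20]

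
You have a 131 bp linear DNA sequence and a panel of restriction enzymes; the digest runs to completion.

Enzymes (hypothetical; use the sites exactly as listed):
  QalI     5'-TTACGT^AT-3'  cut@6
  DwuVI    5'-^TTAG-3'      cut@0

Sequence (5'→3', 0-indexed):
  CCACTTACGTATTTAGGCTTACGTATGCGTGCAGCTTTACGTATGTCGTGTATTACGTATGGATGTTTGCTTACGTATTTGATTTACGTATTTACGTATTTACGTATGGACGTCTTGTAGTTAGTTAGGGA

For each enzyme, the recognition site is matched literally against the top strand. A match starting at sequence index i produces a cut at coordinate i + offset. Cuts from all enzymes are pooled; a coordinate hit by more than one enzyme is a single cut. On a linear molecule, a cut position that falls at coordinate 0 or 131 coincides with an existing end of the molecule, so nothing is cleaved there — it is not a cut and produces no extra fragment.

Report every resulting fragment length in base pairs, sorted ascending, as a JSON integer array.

[2,4,7,8,8,10,12,13,15,16,18,18]

Site scan:
  QalI (TTACGTAT, off=6): starts [4, 18, 36, 52, 70, 83, 91, 99] → cuts [10, 24, 42, 58, 76, 89, 97, 105]
  DwuVI (TTAG, off=0): starts [12, 120, 124] → cuts [12, 120, 124]

All cut coordinates (distinct, sorted): [10, 12, 24, 42, 58, 76, 89, 97, 105, 120, 124]

Fragment lengths:
  [0,10): 10 bp
  [10,12): 2 bp
  [12,24): 12 bp
  [24,42): 18 bp
  [42,58): 16 bp
  [58,76): 18 bp
  [76,89): 13 bp
  [89,97): 8 bp
  [97,105): 8 bp
  [105,120): 15 bp
  [120,124): 4 bp
  [124,131): 7 bp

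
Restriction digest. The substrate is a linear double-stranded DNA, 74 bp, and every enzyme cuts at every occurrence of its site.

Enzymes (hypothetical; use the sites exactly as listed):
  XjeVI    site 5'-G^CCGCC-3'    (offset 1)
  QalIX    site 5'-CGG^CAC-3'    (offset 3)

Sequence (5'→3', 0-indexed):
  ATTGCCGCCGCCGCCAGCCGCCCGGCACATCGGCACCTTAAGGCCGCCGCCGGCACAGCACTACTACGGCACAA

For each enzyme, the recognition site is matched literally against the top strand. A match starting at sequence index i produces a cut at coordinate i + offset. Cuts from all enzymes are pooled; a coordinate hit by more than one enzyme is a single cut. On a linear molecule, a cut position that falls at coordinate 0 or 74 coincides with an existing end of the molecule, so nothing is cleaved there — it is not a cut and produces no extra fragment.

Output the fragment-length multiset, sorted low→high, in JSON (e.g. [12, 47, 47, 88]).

Scan for sites:
  XjeVI (GCCGCC, off=1): starts [3, 6, 9, 16, 42, 45] → cuts [4, 7, 10, 17, 43, 46]
  QalIX (CGGCAC, off=3): starts [22, 30, 50, 66] → cuts [25, 33, 53, 69]

Pooled cuts: [4, 7, 10, 17, 25, 33, 43, 46, 53, 69]

Fragment lengths:
  [0,4): 4 bp
  [4,7): 3 bp
  [7,10): 3 bp
  [10,17): 7 bp
  [17,25): 8 bp
  [25,33): 8 bp
  [33,43): 10 bp
  [43,46): 3 bp
  [46,53): 7 bp
  [53,69): 16 bp
  [69,74): 5 bp

[3,3,3,4,5,7,7,8,8,10,16]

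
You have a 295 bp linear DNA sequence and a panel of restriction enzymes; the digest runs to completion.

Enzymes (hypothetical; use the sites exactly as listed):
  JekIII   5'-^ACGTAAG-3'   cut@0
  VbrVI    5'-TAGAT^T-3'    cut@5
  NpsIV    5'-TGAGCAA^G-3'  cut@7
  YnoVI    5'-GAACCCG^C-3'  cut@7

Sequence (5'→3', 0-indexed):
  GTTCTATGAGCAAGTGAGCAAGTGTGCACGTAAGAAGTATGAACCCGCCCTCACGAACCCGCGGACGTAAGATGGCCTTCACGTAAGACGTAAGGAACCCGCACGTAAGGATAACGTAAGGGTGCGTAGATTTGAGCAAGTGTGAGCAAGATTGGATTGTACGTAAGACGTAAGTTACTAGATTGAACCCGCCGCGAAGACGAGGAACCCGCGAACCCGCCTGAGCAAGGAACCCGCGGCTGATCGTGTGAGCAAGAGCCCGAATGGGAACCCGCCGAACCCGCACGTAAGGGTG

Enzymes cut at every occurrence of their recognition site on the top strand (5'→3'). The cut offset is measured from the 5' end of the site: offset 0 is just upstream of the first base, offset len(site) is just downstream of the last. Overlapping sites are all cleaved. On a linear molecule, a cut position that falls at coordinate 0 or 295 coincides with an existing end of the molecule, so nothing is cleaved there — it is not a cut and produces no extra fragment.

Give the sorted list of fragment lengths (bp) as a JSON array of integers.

Per-enzyme occurrences:
  JekIII ACGTAAG/0: at [27, 64, 80, 87, 102, 113, 160, 167, 284] ⇒ [27, 64, 80, 87, 102, 113, 160, 167, 284]
  VbrVI TAGATT/5: at [126, 178] ⇒ [131, 183]
  NpsIV TGAGCAAG/7: at [6, 14, 132, 142, 221, 248] ⇒ [13, 21, 139, 149, 228, 255]
  YnoVI GAACCCGC/7: at [40, 54, 94, 184, 204, 212, 229, 267, 276] ⇒ [47, 61, 101, 191, 211, 219, 236, 274, 283]

All cut coordinates (distinct, sorted): [13, 21, 27, 47, 61, 64, 80, 87, 101, 102, 113, 131, 139, 149, 160, 167, 183, 191, 211, 219, 228, 236, 255, 274, 283, 284]

Fragments:
  [0,13): 13 bp
  [13,21): 8 bp
  [21,27): 6 bp
  [27,47): 20 bp
  [47,61): 14 bp
  [61,64): 3 bp
  [64,80): 16 bp
  [80,87): 7 bp
  [87,101): 14 bp
  [101,102): 1 bp
  [102,113): 11 bp
  [113,131): 18 bp
  [131,139): 8 bp
  [139,149): 10 bp
  [149,160): 11 bp
  [160,167): 7 bp
  [167,183): 16 bp
  [183,191): 8 bp
  [191,211): 20 bp
  [211,219): 8 bp
  [219,228): 9 bp
  [228,236): 8 bp
  [236,255): 19 bp
  [255,274): 19 bp
  [274,283): 9 bp
  [283,284): 1 bp
  [284,295): 11 bp

[1,1,3,6,7,7,8,8,8,8,8,9,9,10,11,11,11,13,14,14,16,16,18,19,19,20,20]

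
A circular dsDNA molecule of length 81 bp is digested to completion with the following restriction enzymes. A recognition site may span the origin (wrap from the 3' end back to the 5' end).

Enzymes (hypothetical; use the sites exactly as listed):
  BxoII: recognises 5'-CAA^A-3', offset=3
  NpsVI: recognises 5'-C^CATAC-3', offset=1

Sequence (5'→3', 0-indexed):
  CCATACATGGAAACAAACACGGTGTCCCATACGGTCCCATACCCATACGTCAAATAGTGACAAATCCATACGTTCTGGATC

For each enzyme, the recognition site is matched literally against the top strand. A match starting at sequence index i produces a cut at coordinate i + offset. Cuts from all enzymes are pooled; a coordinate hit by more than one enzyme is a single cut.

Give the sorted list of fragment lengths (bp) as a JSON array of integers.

Per-enzyme occurrences:
  BxoII CAAA/3: at [13, 50, 60] ⇒ [16, 53, 63]
  NpsVI CCATAC/1: at [0, 26, 36, 42, 65] ⇒ [1, 27, 37, 43, 66]

All cut coordinates (distinct, sorted): [1, 16, 27, 37, 43, 53, 63, 66]

Fragment lengths:
  1→16: 15 bp
  16→27: 11 bp
  27→37: 10 bp
  37→43: 6 bp
  43→53: 10 bp
  53→63: 10 bp
  63→66: 3 bp
  66→1 (wrap): 81-66+1 = 16 bp

[3,6,10,10,10,11,15,16]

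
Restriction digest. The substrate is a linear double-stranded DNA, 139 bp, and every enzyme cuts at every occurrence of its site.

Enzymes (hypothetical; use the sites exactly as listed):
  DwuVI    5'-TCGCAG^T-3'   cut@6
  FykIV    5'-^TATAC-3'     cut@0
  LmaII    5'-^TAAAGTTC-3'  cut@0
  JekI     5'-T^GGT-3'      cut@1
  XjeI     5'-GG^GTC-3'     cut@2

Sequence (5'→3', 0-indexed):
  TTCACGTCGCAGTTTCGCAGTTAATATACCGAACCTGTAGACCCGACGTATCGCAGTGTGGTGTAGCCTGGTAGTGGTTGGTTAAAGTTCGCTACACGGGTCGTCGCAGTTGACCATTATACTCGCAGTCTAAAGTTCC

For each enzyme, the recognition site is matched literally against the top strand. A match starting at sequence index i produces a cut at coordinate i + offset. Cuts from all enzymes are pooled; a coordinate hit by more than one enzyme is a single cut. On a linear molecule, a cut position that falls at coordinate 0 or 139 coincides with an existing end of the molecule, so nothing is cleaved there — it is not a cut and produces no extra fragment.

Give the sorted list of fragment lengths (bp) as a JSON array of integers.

Site scan:
  DwuVI (TCGCAGT, off=6): starts [6, 14, 50, 103, 122] → cuts [12, 20, 56, 109, 128]
  FykIV (TATAC, off=0): starts [24, 117] → cuts [24, 117]
  LmaII (TAAAGTTC, off=0): starts [82, 130] → cuts [82, 130]
  JekI (TGGT, off=1): starts [58, 68, 74, 78] → cuts [59, 69, 75, 79]
  XjeI (GGGTC, off=2): starts [97] → cuts [99]

Pooled cuts: [12, 20, 24, 56, 59, 69, 75, 79, 82, 99, 109, 117, 128, 130]

Fragment lengths:
  [0,12): 12 bp
  [12,20): 8 bp
  [20,24): 4 bp
  [24,56): 32 bp
  [56,59): 3 bp
  [59,69): 10 bp
  [69,75): 6 bp
  [75,79): 4 bp
  [79,82): 3 bp
  [82,99): 17 bp
  [99,109): 10 bp
  [109,117): 8 bp
  [117,128): 11 bp
  [128,130): 2 bp
  [130,139): 9 bp

[2,3,3,4,4,6,8,8,9,10,10,11,12,17,32]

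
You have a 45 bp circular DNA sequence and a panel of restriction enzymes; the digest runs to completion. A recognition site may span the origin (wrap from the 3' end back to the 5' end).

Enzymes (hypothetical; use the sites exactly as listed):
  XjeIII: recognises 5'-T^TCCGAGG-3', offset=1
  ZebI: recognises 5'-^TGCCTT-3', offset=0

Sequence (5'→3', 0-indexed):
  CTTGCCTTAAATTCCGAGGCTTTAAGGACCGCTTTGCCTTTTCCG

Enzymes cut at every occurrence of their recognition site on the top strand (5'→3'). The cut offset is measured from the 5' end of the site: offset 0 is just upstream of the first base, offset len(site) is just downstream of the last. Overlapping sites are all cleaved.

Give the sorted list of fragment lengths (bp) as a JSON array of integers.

[10,13,22]

Site scan:
  XjeIII TTCCGAGG/1: at [11] ⇒ [12]
  ZebI TGCCTT/0: at [2, 34] ⇒ [2, 34]

All cut coordinates (distinct, sorted): [2, 12, 34]

Fragment lengths:
  2→12: 10 bp
  12→34: 22 bp
  34→2 (wrap): 45-34+2 = 13 bp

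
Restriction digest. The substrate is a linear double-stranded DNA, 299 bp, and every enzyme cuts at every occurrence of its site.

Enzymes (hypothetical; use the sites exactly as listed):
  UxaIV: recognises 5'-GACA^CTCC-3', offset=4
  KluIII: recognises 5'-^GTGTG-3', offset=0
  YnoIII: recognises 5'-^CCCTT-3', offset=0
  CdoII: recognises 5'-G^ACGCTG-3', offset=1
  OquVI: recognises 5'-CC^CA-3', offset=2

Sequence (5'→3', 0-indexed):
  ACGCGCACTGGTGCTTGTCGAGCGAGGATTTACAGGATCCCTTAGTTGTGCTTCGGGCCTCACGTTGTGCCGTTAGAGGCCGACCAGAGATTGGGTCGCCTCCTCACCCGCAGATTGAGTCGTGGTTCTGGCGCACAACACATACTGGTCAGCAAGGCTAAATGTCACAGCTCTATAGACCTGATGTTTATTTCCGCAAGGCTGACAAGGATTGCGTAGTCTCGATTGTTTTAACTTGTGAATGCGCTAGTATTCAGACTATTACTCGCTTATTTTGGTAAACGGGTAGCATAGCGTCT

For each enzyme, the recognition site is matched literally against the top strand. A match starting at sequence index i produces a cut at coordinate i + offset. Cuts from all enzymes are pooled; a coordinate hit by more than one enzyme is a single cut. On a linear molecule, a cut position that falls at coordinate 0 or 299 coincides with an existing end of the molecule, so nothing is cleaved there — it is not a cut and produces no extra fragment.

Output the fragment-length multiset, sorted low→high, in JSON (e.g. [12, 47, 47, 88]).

[38,261]

Site scan:
  UxaIV (GACACTCC, off=4): no sites
  KluIII (GTGTG, off=0): no sites
  YnoIII (CCCTT, off=0): starts [38] → cuts [38]
  CdoII (GACGCTG, off=1): no sites
  OquVI (CCCA, off=2): no sites

Pooled cuts: [38]

Fragment lengths:
  [0,38): 38 bp
  [38,299): 261 bp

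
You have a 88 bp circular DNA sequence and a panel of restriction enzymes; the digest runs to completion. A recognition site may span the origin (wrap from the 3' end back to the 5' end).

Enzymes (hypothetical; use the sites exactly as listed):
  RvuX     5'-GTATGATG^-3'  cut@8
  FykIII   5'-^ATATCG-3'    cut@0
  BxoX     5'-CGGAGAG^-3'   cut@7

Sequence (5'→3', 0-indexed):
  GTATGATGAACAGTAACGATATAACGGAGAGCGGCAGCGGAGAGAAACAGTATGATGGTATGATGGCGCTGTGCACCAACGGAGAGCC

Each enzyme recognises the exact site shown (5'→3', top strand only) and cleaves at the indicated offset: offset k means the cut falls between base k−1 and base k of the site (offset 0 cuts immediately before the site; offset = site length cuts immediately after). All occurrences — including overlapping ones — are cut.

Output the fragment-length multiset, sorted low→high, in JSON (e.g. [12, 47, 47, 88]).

Scan for sites:
  RvuX (GTATGATG, off=8): starts [0, 49, 57] → cuts [8, 57, 65]
  FykIII (ATATCG, off=0): no sites
  BxoX (CGGAGAG, off=7): starts [24, 37, 79] → cuts [31, 44, 86]

All cut coordinates (distinct, sorted): [8, 31, 44, 57, 65, 86]

Fragment lengths:
  8→31: 23 bp
  31→44: 13 bp
  44→57: 13 bp
  57→65: 8 bp
  65→86: 21 bp
  86→8 (wrap): 88-86+8 = 10 bp

[8,10,13,13,21,23]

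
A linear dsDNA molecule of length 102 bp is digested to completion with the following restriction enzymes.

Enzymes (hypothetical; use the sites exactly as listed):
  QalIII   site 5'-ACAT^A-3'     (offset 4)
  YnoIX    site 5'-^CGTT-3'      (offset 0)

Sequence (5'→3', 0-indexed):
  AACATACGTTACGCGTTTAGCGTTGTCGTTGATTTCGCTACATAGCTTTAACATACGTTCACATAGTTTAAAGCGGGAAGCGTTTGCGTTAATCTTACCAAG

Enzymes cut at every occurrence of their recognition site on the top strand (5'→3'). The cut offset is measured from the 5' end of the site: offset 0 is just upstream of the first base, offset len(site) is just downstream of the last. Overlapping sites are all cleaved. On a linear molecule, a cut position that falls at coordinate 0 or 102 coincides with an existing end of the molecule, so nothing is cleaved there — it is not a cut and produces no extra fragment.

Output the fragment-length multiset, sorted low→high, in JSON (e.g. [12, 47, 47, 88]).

[1,1,5,6,6,7,7,9,11,16,16,17]

Site scan:
  QalIII (ACATA, off=4): starts [1, 39, 50, 60] → cuts [5, 43, 54, 64]
  YnoIX (CGTT, off=0): starts [6, 13, 20, 26, 55, 80, 86] → cuts [6, 13, 20, 26, 55, 80, 86]

Pooled cuts: [5, 6, 13, 20, 26, 43, 54, 55, 64, 80, 86]

Fragment lengths:
  [0,5): 5 bp
  [5,6): 1 bp
  [6,13): 7 bp
  [13,20): 7 bp
  [20,26): 6 bp
  [26,43): 17 bp
  [43,54): 11 bp
  [54,55): 1 bp
  [55,64): 9 bp
  [64,80): 16 bp
  [80,86): 6 bp
  [86,102): 16 bp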